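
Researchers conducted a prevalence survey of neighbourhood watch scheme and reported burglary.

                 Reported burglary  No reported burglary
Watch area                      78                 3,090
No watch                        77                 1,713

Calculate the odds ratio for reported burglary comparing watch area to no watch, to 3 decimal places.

Cells: a = 78, b = 3090, c = 77, d = 1713.
OR = (a·d)/(b·c) = (78 × 1713) / (3090 × 77) = 133614 / 237930 = 0.56157
Exposure is associated with lower odds of reported burglary (OR = 0.56 < 1).

0.562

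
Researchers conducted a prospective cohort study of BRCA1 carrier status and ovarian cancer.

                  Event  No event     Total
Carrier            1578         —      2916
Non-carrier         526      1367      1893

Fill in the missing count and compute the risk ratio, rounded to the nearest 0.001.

The missing cell is in the exposed row: 2916 − 1578 = 1338.
So a = 1578, b = 1338, c = 526, d = 1367.
RR = [a/(a+b)] / [c/(c+d)] = (1578/2916) / (526/1893) = 0.54115/0.27787 = 1.94753

1.948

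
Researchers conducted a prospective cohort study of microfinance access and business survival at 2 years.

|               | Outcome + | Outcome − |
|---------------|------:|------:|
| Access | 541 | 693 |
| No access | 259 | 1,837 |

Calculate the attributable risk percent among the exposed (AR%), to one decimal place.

71.8

Cells: a = 541, b = 693, c = 259, d = 1837.
Risk in exposed = 541/1234 = 0.43841; risk in unexposed = 259/2096 = 0.12357.
RR = 0.43841/0.12357 = 3.54792
AR% = (RR − 1)/RR × 100 = (3.54792 − 1)/3.54792 × 100 = 71.8145%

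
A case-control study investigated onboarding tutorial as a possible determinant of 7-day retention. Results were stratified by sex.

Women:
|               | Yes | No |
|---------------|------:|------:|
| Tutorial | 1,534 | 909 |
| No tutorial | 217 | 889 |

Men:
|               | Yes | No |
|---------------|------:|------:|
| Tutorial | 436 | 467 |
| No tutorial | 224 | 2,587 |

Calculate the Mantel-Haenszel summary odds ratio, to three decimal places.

8.215

OR_MH = Σ(aᵢdᵢ/nᵢ) / Σ(bᵢcᵢ/nᵢ), where nᵢ is the stratum total.
Stratum 1 (Women): n = 3549; a·d/n = 1534·889/3549 = 384.2564; b·c/n = 909·217/3549 = 55.5799
Stratum 2 (Men): n = 3714; a·d/n = 436·2587/3714 = 303.6974; b·c/n = 467·224/3714 = 28.1659
OR_MH = (384.2564 + 303.6974) / (55.5799 + 28.1659) = 687.9538 / 83.7457 = 8.21479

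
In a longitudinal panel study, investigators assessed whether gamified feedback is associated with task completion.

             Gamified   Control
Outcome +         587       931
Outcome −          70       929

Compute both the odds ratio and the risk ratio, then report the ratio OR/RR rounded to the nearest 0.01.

4.69

Reading the table with exposure as columns: a = 587 (Gamified, case), b = 70 (Gamified, non-case), c = 931 (Control, case), d = 929.
OR = (587·929)/(70·931) = 545323/65170 = 8.36770
Risk in exposed = 587/657 = 0.89346; risk in unexposed = 931/1860 = 0.50054; RR = 1.78499
OR/RR = 8.36770 / 1.78499 = 4.68781
The outcome is not rare, so the OR lies further from 1 than the RR.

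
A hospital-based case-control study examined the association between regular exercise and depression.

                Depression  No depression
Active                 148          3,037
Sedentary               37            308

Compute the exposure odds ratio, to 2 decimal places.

0.41

Cells: a = 148, b = 3037, c = 37, d = 308.
OR = (a·d)/(b·c) = (148 × 308) / (3037 × 37) = 45584 / 112369 = 0.40566
Exposure is associated with lower odds of depression (OR = 0.41 < 1).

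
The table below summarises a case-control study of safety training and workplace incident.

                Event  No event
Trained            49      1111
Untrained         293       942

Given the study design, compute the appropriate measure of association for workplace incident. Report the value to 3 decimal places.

Cells: a = 49, b = 1111, c = 293, d = 942.
This is a case-control study: participants were sampled on outcome status, so risks in the source population cannot be estimated directly — relative risk is not valid here. The odds ratio is the appropriate measure.
OR = (a·d)/(b·c) = (49 × 942) / (1111 × 293) = 46158 / 325523 = 0.14180

0.142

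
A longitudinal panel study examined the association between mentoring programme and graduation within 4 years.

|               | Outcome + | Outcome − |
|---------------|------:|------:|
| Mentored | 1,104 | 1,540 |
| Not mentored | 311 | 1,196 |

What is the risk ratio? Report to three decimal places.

2.023

Cells: a = 1104, b = 1540, c = 311, d = 1196.
Risk in exposed = 1104/2644 = 0.41755; risk in unexposed = 311/1507 = 0.20637.
RR = 0.41755 / 0.20637 = 2.02330
The risk among the exposed is 2.02 times that among the unexposed.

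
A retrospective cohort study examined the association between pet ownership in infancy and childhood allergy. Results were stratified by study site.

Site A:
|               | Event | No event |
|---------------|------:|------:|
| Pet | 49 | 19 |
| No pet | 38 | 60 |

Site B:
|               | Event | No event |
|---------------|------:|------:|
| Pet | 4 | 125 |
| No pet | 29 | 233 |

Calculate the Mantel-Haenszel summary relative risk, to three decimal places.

RR_MH = Σ(aᵢ·n₀ᵢ/nᵢ) / Σ(cᵢ·n₁ᵢ/nᵢ), with n₁ᵢ = aᵢ+bᵢ (exposed), n₀ᵢ = cᵢ+dᵢ (unexposed), nᵢ = n₁ᵢ+n₀ᵢ.
Stratum 1 (Site A): n₁ = 68, n₀ = 98, n = 166; a·n₀/n = 49·98/166 = 28.9277; c·n₁/n = 38·68/166 = 15.5663
Stratum 2 (Site B): n₁ = 129, n₀ = 262, n = 391; a·n₀/n = 4·262/391 = 2.6803; c·n₁/n = 29·129/391 = 9.5678
RR_MH = (28.9277 + 2.6803) / (15.5663 + 9.5678) = 31.6080 / 25.1340 = 1.25758

1.258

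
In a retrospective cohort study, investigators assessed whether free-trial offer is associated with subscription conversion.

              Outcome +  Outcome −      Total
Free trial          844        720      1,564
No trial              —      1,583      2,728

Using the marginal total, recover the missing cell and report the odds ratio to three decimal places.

1.621

The missing cell is in the unexposed row: 2728 − 1583 = 1145.
So a = 844, b = 720, c = 1145, d = 1583.
OR = (a·d)/(b·c) = (844 × 1583) / (720 × 1145) = 1336052 / 824400 = 1.62064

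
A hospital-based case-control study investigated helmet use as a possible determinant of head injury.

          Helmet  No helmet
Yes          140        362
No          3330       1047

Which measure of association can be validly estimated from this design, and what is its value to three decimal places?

Reading the table with exposure as columns: a = 140 (Helmet, case), b = 3330 (Helmet, non-case), c = 362 (No helmet, case), d = 1047.
This is a hospital-based case-control study: participants were sampled on outcome status, so risks in the source population cannot be estimated directly — relative risk is not valid here. The odds ratio is the appropriate measure.
OR = (a·d)/(b·c) = (140 × 1047) / (3330 × 362) = 146580 / 1205460 = 0.12160

0.122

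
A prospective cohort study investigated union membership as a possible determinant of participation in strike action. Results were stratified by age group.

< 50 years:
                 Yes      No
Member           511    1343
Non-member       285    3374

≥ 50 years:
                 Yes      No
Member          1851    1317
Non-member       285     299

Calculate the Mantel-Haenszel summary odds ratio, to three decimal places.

2.716

OR_MH = Σ(aᵢdᵢ/nᵢ) / Σ(bᵢcᵢ/nᵢ), where nᵢ is the stratum total.
Stratum 1 (< 50 years): n = 5513; a·d/n = 511·3374/5513 = 312.7361; b·c/n = 1343·285/5513 = 69.4277
Stratum 2 (≥ 50 years): n = 3752; a·d/n = 1851·299/3752 = 147.5077; b·c/n = 1317·285/3752 = 100.0386
OR_MH = (312.7361 + 147.5077) / (69.4277 + 100.0386) = 460.2438 / 169.4664 = 2.71584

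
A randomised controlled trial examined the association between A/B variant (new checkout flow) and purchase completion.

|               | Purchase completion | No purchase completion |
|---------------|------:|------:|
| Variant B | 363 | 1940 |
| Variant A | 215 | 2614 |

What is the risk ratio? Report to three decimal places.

2.074

Cells: a = 363, b = 1940, c = 215, d = 2614.
Risk in exposed = 363/2303 = 0.15762; risk in unexposed = 215/2829 = 0.07600.
RR = 0.15762 / 0.07600 = 2.07399
The risk among the exposed is 2.07 times that among the unexposed.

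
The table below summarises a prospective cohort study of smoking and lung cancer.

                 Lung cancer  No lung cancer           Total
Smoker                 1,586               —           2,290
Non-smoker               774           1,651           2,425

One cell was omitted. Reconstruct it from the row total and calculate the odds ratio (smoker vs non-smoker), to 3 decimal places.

4.805

The missing cell is in the exposed row: 2290 − 1586 = 704.
So a = 1586, b = 704, c = 774, d = 1651.
OR = (a·d)/(b·c) = (1586 × 1651) / (704 × 774) = 2618486 / 544896 = 4.80548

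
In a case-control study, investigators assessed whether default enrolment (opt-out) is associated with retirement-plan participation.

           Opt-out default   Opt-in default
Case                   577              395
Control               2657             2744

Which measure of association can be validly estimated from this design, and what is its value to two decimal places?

Reading the table with exposure as columns: a = 577 (Opt-out default, case), b = 2657 (Opt-out default, non-case), c = 395 (Opt-in default, case), d = 2744.
This is a case-control study: participants were sampled on outcome status, so risks in the source population cannot be estimated directly — relative risk is not valid here. The odds ratio is the appropriate measure.
OR = (a·d)/(b·c) = (577 × 2744) / (2657 × 395) = 1583288 / 1049515 = 1.50859

1.51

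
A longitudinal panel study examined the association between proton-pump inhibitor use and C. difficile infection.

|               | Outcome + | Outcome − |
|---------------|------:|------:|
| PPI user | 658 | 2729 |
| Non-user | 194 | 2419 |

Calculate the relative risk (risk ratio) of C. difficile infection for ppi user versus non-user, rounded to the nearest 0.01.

Cells: a = 658, b = 2729, c = 194, d = 2419.
Risk in exposed = 658/3387 = 0.19427; risk in unexposed = 194/2613 = 0.07424.
RR = 0.19427 / 0.07424 = 2.61667
The risk among the exposed is 2.62 times that among the unexposed.

2.62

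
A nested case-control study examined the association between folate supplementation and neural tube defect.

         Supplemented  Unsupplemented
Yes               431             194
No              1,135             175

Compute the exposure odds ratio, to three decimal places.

0.343

Reading the table with exposure as columns: a = 431 (Supplemented, case), b = 1135 (Supplemented, non-case), c = 194 (Unsupplemented, case), d = 175.
OR = (a·d)/(b·c) = (431 × 175) / (1135 × 194) = 75425 / 220190 = 0.34255
Exposure is associated with lower odds of neural tube defect (OR = 0.34 < 1).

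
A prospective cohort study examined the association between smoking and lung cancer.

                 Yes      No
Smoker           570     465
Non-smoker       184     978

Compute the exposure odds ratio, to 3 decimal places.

Cells: a = 570, b = 465, c = 184, d = 978.
OR = (a·d)/(b·c) = (570 × 978) / (465 × 184) = 557460 / 85560 = 6.51543
The odds of lung cancer are about 6.52 times as high in the smoker group.

6.515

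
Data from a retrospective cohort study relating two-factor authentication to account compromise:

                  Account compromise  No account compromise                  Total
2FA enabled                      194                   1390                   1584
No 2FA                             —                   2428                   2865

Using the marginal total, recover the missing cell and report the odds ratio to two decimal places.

0.78

The missing cell is in the unexposed row: 2865 − 2428 = 437.
So a = 194, b = 1390, c = 437, d = 2428.
OR = (a·d)/(b·c) = (194 × 2428) / (1390 × 437) = 471032 / 607430 = 0.77545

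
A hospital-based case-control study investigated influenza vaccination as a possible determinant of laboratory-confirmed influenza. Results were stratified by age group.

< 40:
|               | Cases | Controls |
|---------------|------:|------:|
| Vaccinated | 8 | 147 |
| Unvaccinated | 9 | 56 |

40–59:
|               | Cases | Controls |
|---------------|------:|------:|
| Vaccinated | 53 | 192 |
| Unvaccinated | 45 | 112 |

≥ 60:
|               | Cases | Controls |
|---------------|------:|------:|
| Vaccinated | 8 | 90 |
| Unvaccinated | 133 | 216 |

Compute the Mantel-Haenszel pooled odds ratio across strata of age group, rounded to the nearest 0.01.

OR_MH = Σ(aᵢdᵢ/nᵢ) / Σ(bᵢcᵢ/nᵢ), where nᵢ is the stratum total.
Stratum 1 (< 40): n = 220; a·d/n = 8·56/220 = 2.0364; b·c/n = 147·9/220 = 6.0136
Stratum 2 (40–59): n = 402; a·d/n = 53·112/402 = 14.7662; b·c/n = 192·45/402 = 21.4925
Stratum 3 (≥ 60): n = 447; a·d/n = 8·216/447 = 3.8658; b·c/n = 90·133/447 = 26.7785
OR_MH = (2.0364 + 14.7662 + 3.8658) / (6.0136 + 21.4925 + 26.7785) = 20.6683 / 54.2847 = 0.38074

0.38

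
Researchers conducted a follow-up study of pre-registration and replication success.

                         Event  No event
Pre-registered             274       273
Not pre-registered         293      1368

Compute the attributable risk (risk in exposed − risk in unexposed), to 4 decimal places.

Cells: a = 274, b = 273, c = 293, d = 1368.
Risk in exposed = 274/547 = 0.500914; risk in unexposed = 293/1661 = 0.176400.
Risk difference = 0.500914 − 0.176400 = 0.324514

0.3245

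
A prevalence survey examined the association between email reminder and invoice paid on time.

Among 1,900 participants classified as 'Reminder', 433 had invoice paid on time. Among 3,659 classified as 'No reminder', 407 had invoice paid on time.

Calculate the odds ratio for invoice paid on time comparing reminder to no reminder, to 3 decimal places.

2.358

From the description: a = 433, b = 1467, c = 407, d = 3252.
OR = (a·d)/(b·c) = (433 × 3252) / (1467 × 407) = 1408116 / 597069 = 2.35838
The odds of invoice paid on time are about 2.36 times as high in the reminder group.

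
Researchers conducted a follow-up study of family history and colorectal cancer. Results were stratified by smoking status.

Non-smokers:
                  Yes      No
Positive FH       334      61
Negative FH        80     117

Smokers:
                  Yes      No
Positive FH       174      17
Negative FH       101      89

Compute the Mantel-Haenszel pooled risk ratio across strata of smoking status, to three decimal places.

RR_MH = Σ(aᵢ·n₀ᵢ/nᵢ) / Σ(cᵢ·n₁ᵢ/nᵢ), with n₁ᵢ = aᵢ+bᵢ (exposed), n₀ᵢ = cᵢ+dᵢ (unexposed), nᵢ = n₁ᵢ+n₀ᵢ.
Stratum 1 (Non-smokers): n₁ = 395, n₀ = 197, n = 592; a·n₀/n = 334·197/592 = 111.1453; c·n₁/n = 80·395/592 = 53.3784
Stratum 2 (Smokers): n₁ = 191, n₀ = 190, n = 381; a·n₀/n = 174·190/381 = 86.7717; c·n₁/n = 101·191/381 = 50.6325
RR_MH = (111.1453 + 86.7717) / (53.3784 + 50.6325) = 197.9169 / 104.0109 = 1.90285

1.903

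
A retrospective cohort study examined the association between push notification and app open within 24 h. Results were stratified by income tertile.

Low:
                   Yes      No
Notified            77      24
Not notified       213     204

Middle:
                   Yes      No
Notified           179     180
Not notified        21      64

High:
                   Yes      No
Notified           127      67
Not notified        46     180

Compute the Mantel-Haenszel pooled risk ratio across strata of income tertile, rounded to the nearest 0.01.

RR_MH = Σ(aᵢ·n₀ᵢ/nᵢ) / Σ(cᵢ·n₁ᵢ/nᵢ), with n₁ᵢ = aᵢ+bᵢ (exposed), n₀ᵢ = cᵢ+dᵢ (unexposed), nᵢ = n₁ᵢ+n₀ᵢ.
Stratum 1 (Low): n₁ = 101, n₀ = 417, n = 518; a·n₀/n = 77·417/518 = 61.9865; c·n₁/n = 213·101/518 = 41.5309
Stratum 2 (Middle): n₁ = 359, n₀ = 85, n = 444; a·n₀/n = 179·85/444 = 34.2680; c·n₁/n = 21·359/444 = 16.9797
Stratum 3 (High): n₁ = 194, n₀ = 226, n = 420; a·n₀/n = 127·226/420 = 68.3381; c·n₁/n = 46·194/420 = 21.2476
RR_MH = (61.9865 + 34.2680 + 68.3381) / (41.5309 + 16.9797 + 21.2476) = 164.5926 / 79.7582 = 2.06364

2.06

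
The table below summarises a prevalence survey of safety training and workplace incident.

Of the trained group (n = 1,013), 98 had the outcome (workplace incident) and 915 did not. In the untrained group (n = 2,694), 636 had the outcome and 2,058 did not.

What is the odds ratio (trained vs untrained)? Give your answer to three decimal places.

0.347

From the description: a = 98, b = 915, c = 636, d = 2058.
OR = (a·d)/(b·c) = (98 × 2058) / (915 × 636) = 201684 / 581940 = 0.34657
Exposure is associated with lower odds of workplace incident (OR = 0.35 < 1).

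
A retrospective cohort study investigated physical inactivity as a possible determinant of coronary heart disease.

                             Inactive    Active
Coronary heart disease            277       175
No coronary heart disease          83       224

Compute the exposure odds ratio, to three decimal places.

4.272

Reading the table with exposure as columns: a = 277 (Inactive, case), b = 83 (Inactive, non-case), c = 175 (Active, case), d = 224.
OR = (a·d)/(b·c) = (277 × 224) / (83 × 175) = 62048 / 14525 = 4.27181
The odds of coronary heart disease are about 4.27 times as high in the inactive group.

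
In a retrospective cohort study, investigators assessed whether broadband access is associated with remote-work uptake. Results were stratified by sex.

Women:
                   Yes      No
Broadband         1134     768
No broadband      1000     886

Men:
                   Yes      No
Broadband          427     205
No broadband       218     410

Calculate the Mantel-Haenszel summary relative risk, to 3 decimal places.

RR_MH = Σ(aᵢ·n₀ᵢ/nᵢ) / Σ(cᵢ·n₁ᵢ/nᵢ), with n₁ᵢ = aᵢ+bᵢ (exposed), n₀ᵢ = cᵢ+dᵢ (unexposed), nᵢ = n₁ᵢ+n₀ᵢ.
Stratum 1 (Women): n₁ = 1902, n₀ = 1886, n = 3788; a·n₀/n = 1134·1886/3788 = 564.6051; c·n₁/n = 1000·1902/3788 = 502.1119
Stratum 2 (Men): n₁ = 632, n₀ = 628, n = 1260; a·n₀/n = 427·628/1260 = 212.8222; c·n₁/n = 218·632/1260 = 109.3460
RR_MH = (564.6051 + 212.8222) / (502.1119 + 109.3460) = 777.4273 / 611.4580 = 1.27143

1.271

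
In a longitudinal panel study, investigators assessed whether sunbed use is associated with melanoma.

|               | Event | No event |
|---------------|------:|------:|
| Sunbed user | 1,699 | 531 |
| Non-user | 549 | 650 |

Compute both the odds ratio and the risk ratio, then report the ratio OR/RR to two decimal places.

Cells: a = 1699, b = 531, c = 549, d = 650.
OR = (1699·650)/(531·549) = 1104350/291519 = 3.78826
Risk in exposed = 1699/2230 = 0.76188; risk in unexposed = 549/1199 = 0.45788; RR = 1.66393
OR/RR = 3.78826 / 1.66393 = 2.27669
The outcome is not rare, so the OR lies further from 1 than the RR.

2.28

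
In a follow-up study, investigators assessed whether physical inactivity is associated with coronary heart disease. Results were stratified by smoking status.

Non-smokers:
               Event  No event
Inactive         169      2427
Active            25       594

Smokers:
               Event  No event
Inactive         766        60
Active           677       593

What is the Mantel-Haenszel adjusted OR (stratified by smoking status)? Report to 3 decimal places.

OR_MH = Σ(aᵢdᵢ/nᵢ) / Σ(bᵢcᵢ/nᵢ), where nᵢ is the stratum total.
Stratum 1 (Non-smokers): n = 3215; a·d/n = 169·594/3215 = 31.2243; b·c/n = 2427·25/3215 = 18.8725
Stratum 2 (Smokers): n = 2096; a·d/n = 766·593/2096 = 216.7166; b·c/n = 60·677/2096 = 19.3798
OR_MH = (31.2243 + 216.7166) / (18.8725 + 19.3798) = 247.9409 / 38.2522 = 6.48173

6.482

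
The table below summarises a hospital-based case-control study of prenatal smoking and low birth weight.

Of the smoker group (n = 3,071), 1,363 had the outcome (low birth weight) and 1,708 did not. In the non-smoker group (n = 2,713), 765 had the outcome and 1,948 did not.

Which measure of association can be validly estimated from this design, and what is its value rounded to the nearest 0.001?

From the description: a = 1363, b = 1708, c = 765, d = 1948.
This is a hospital-based case-control study: participants were sampled on outcome status, so risks in the source population cannot be estimated directly — relative risk is not valid here. The odds ratio is the appropriate measure.
OR = (a·d)/(b·c) = (1363 × 1948) / (1708 × 765) = 2655124 / 1306620 = 2.03206

2.032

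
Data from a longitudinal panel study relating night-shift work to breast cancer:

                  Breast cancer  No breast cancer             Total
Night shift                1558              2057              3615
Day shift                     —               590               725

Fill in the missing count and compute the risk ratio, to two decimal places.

2.31

The missing cell is in the unexposed row: 725 − 590 = 135.
So a = 1558, b = 2057, c = 135, d = 590.
RR = [a/(a+b)] / [c/(c+d)] = (1558/3615) / (135/725) = 0.43098/0.18621 = 2.31453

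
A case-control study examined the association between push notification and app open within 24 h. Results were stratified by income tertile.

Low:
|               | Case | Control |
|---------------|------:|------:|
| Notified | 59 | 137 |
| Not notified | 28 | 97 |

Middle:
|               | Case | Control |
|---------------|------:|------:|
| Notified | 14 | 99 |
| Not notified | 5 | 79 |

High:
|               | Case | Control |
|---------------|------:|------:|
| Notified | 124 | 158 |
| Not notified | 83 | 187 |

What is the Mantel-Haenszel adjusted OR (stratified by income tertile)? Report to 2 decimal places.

OR_MH = Σ(aᵢdᵢ/nᵢ) / Σ(bᵢcᵢ/nᵢ), where nᵢ is the stratum total.
Stratum 1 (Low): n = 321; a·d/n = 59·97/321 = 17.8287; b·c/n = 137·28/321 = 11.9502
Stratum 2 (Middle): n = 197; a·d/n = 14·79/197 = 5.6142; b·c/n = 99·5/197 = 2.5127
Stratum 3 (High): n = 552; a·d/n = 124·187/552 = 42.0072; b·c/n = 158·83/552 = 23.7572
OR_MH = (17.8287 + 5.6142 + 42.0072) / (11.9502 + 2.5127 + 23.7572) = 65.4501 / 38.2201 = 1.71245

1.71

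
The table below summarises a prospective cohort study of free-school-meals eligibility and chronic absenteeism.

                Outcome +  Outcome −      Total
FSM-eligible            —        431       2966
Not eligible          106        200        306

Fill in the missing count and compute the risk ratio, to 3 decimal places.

2.467

The missing cell is in the exposed row: 2966 − 431 = 2535.
So a = 2535, b = 431, c = 106, d = 200.
RR = [a/(a+b)] / [c/(c+d)] = (2535/2966) / (106/306) = 0.85469/0.34641 = 2.46730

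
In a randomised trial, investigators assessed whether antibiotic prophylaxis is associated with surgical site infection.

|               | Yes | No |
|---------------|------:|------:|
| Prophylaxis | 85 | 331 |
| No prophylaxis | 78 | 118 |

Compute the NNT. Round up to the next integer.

Risk in treated group = 85/416 = 0.20433; risk in control = 78/196 = 0.39796.
Absolute risk reduction = 0.39796 − 0.20433 = 0.19363
NNT = 1 / ARR = 1 / 0.19363 = 5.164 → round up → 6

6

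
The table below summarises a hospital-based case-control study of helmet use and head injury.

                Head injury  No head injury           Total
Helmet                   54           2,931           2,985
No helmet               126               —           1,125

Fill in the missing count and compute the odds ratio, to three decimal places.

0.146

The missing cell is in the unexposed row: 1125 − 126 = 999.
So a = 54, b = 2931, c = 126, d = 999.
OR = (a·d)/(b·c) = (54 × 999) / (2931 × 126) = 53946 / 369306 = 0.14607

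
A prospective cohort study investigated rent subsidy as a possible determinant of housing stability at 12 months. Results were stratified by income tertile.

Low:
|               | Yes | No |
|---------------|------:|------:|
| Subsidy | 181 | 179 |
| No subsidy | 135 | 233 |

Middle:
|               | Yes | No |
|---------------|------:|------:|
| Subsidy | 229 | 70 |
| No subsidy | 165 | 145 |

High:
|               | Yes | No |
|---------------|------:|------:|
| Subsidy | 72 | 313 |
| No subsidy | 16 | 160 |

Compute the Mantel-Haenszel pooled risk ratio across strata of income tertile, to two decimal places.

RR_MH = Σ(aᵢ·n₀ᵢ/nᵢ) / Σ(cᵢ·n₁ᵢ/nᵢ), with n₁ᵢ = aᵢ+bᵢ (exposed), n₀ᵢ = cᵢ+dᵢ (unexposed), nᵢ = n₁ᵢ+n₀ᵢ.
Stratum 1 (Low): n₁ = 360, n₀ = 368, n = 728; a·n₀/n = 181·368/728 = 91.4945; c·n₁/n = 135·360/728 = 66.7582
Stratum 2 (Middle): n₁ = 299, n₀ = 310, n = 609; a·n₀/n = 229·310/609 = 116.5681; c·n₁/n = 165·299/609 = 81.0099
Stratum 3 (High): n₁ = 385, n₀ = 176, n = 561; a·n₀/n = 72·176/561 = 22.5882; c·n₁/n = 16·385/561 = 10.9804
RR_MH = (91.4945 + 116.5681 + 22.5882) / (66.7582 + 81.0099 + 10.9804) = 230.6509 / 158.7485 = 1.45293

1.45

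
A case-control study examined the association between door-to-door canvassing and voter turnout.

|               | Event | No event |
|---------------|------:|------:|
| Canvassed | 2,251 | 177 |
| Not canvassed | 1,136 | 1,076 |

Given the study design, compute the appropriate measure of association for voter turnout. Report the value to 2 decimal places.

12.05

Cells: a = 2251, b = 177, c = 1136, d = 1076.
This is a case-control study: participants were sampled on outcome status, so risks in the source population cannot be estimated directly — relative risk is not valid here. The odds ratio is the appropriate measure.
OR = (a·d)/(b·c) = (2251 × 1076) / (177 × 1136) = 2422076 / 201072 = 12.04581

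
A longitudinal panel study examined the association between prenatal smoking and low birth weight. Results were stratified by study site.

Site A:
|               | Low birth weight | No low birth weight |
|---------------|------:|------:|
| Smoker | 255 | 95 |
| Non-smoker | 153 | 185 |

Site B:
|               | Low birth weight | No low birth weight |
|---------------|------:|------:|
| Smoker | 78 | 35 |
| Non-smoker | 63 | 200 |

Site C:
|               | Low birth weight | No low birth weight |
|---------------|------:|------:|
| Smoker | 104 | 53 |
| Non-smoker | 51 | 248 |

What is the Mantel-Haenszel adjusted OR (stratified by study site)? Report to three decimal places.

5.062

OR_MH = Σ(aᵢdᵢ/nᵢ) / Σ(bᵢcᵢ/nᵢ), where nᵢ is the stratum total.
Stratum 1 (Site A): n = 688; a·d/n = 255·185/688 = 68.5683; b·c/n = 95·153/688 = 21.1265
Stratum 2 (Site B): n = 376; a·d/n = 78·200/376 = 41.4894; b·c/n = 35·63/376 = 5.8644
Stratum 3 (Site C): n = 456; a·d/n = 104·248/456 = 56.5614; b·c/n = 53·51/456 = 5.9276
OR_MH = (68.5683 + 41.4894 + 56.5614) / (21.1265 + 5.8644 + 5.9276) = 166.6191 / 32.9184 = 5.06157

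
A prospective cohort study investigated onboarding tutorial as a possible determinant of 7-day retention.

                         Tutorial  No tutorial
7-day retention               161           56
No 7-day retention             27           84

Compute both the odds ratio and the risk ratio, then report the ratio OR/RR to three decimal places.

Reading the table with exposure as columns: a = 161 (Tutorial, case), b = 27 (Tutorial, non-case), c = 56 (No tutorial, case), d = 84.
OR = (161·84)/(27·56) = 13524/1512 = 8.94444
Risk in exposed = 161/188 = 0.85638; risk in unexposed = 56/140 = 0.40000; RR = 2.14096
OR/RR = 8.94444 / 2.14096 = 4.17778
The outcome is not rare, so the OR lies further from 1 than the RR.

4.178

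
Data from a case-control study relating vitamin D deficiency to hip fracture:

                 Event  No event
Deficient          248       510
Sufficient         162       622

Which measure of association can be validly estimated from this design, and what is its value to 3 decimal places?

Cells: a = 248, b = 510, c = 162, d = 622.
This is a case-control study: participants were sampled on outcome status, so risks in the source population cannot be estimated directly — relative risk is not valid here. The odds ratio is the appropriate measure.
OR = (a·d)/(b·c) = (248 × 622) / (510 × 162) = 154256 / 82620 = 1.86705

1.867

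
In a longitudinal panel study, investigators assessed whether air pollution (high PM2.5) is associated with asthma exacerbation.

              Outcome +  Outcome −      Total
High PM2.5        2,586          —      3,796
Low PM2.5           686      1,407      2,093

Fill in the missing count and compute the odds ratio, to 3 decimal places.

4.383

The missing cell is in the exposed row: 3796 − 2586 = 1210.
So a = 2586, b = 1210, c = 686, d = 1407.
OR = (a·d)/(b·c) = (2586 × 1407) / (1210 × 686) = 3638502 / 830060 = 4.38342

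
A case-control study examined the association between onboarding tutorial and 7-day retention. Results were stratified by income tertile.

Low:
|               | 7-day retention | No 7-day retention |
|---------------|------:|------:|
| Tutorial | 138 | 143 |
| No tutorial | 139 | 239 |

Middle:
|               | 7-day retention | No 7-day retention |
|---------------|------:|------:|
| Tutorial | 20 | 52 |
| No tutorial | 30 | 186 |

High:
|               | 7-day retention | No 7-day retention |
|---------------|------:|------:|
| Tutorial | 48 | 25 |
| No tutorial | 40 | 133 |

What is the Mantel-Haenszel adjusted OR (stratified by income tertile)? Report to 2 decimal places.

2.24

OR_MH = Σ(aᵢdᵢ/nᵢ) / Σ(bᵢcᵢ/nᵢ), where nᵢ is the stratum total.
Stratum 1 (Low): n = 659; a·d/n = 138·239/659 = 50.0486; b·c/n = 143·139/659 = 30.1624
Stratum 2 (Middle): n = 288; a·d/n = 20·186/288 = 12.9167; b·c/n = 52·30/288 = 5.4167
Stratum 3 (High): n = 246; a·d/n = 48·133/246 = 25.9512; b·c/n = 25·40/246 = 4.0650
OR_MH = (50.0486 + 12.9167 + 25.9512) / (30.1624 + 5.4167 + 4.0650) = 88.9164 / 39.6441 = 2.24287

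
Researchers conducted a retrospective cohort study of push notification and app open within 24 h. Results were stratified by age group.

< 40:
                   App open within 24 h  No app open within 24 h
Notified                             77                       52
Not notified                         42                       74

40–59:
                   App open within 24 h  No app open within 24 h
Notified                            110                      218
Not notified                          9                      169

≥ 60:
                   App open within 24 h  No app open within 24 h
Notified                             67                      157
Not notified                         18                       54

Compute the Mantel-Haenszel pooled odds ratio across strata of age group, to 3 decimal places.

3.233

OR_MH = Σ(aᵢdᵢ/nᵢ) / Σ(bᵢcᵢ/nᵢ), where nᵢ is the stratum total.
Stratum 1 (< 40): n = 245; a·d/n = 77·74/245 = 23.2571; b·c/n = 52·42/245 = 8.9143
Stratum 2 (40–59): n = 506; a·d/n = 110·169/506 = 36.7391; b·c/n = 218·9/506 = 3.8775
Stratum 3 (≥ 60): n = 296; a·d/n = 67·54/296 = 12.2230; b·c/n = 157·18/296 = 9.5473
OR_MH = (23.2571 + 36.7391 + 12.2230) / (8.9143 + 3.8775 + 9.5473) = 72.2192 / 22.3391 = 3.23287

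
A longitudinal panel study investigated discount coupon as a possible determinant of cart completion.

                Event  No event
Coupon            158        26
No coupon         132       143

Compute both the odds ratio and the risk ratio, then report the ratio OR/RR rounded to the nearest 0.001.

Cells: a = 158, b = 26, c = 132, d = 143.
OR = (158·143)/(26·132) = 22594/3432 = 6.58333
Risk in exposed = 158/184 = 0.85870; risk in unexposed = 132/275 = 0.48000; RR = 1.78895
OR/RR = 6.58333 / 1.78895 = 3.68000
The outcome is not rare, so the OR lies further from 1 than the RR.

3.680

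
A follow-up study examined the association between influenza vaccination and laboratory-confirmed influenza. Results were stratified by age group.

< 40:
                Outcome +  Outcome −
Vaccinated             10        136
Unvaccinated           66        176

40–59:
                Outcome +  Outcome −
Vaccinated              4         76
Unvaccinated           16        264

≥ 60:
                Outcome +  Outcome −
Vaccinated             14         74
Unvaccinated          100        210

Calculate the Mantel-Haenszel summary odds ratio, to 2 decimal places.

0.33

OR_MH = Σ(aᵢdᵢ/nᵢ) / Σ(bᵢcᵢ/nᵢ), where nᵢ is the stratum total.
Stratum 1 (< 40): n = 388; a·d/n = 10·176/388 = 4.5361; b·c/n = 136·66/388 = 23.1340
Stratum 2 (40–59): n = 360; a·d/n = 4·264/360 = 2.9333; b·c/n = 76·16/360 = 3.3778
Stratum 3 (≥ 60): n = 398; a·d/n = 14·210/398 = 7.3869; b·c/n = 74·100/398 = 18.5930
OR_MH = (4.5361 + 2.9333 + 7.3869) / (23.1340 + 3.3778 + 18.5930) = 14.8564 / 45.1048 = 0.32937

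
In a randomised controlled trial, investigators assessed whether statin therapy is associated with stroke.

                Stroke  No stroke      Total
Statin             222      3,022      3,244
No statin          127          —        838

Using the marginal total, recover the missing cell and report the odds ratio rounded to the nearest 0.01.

The missing cell is in the unexposed row: 838 − 127 = 711.
So a = 222, b = 3022, c = 127, d = 711.
OR = (a·d)/(b·c) = (222 × 711) / (3022 × 127) = 157842 / 383794 = 0.41127

0.41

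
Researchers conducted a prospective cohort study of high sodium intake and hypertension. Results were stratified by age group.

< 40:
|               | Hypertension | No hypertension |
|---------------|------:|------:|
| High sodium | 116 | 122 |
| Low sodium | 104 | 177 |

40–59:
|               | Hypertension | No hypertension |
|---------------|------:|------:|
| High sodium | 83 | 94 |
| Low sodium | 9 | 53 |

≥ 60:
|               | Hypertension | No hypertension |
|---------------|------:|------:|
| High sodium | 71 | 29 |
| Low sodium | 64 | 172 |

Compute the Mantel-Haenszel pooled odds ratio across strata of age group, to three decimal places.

2.814

OR_MH = Σ(aᵢdᵢ/nᵢ) / Σ(bᵢcᵢ/nᵢ), where nᵢ is the stratum total.
Stratum 1 (< 40): n = 519; a·d/n = 116·177/519 = 39.5607; b·c/n = 122·104/519 = 24.4470
Stratum 2 (40–59): n = 239; a·d/n = 83·53/239 = 18.4059; b·c/n = 94·9/239 = 3.5397
Stratum 3 (≥ 60): n = 336; a·d/n = 71·172/336 = 36.3452; b·c/n = 29·64/336 = 5.5238
OR_MH = (39.5607 + 18.4059 + 36.3452) / (24.4470 + 3.5397 + 5.5238) = 94.3118 / 33.5106 = 2.81439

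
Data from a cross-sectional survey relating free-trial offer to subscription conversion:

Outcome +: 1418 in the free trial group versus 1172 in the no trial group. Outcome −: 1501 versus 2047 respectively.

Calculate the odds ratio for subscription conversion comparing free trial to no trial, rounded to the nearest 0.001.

From the description: a = 1418, b = 1501, c = 1172, d = 2047.
OR = (a·d)/(b·c) = (1418 × 2047) / (1501 × 1172) = 2902646 / 1759172 = 1.65001
The odds of subscription conversion are about 1.65 times as high in the free trial group.

1.650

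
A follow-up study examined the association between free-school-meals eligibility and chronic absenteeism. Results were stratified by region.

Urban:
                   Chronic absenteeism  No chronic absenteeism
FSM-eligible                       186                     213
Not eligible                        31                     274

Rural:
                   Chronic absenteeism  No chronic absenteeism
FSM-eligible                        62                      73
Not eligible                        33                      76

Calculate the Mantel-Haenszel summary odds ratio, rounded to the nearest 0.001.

OR_MH = Σ(aᵢdᵢ/nᵢ) / Σ(bᵢcᵢ/nᵢ), where nᵢ is the stratum total.
Stratum 1 (Urban): n = 704; a·d/n = 186·274/704 = 72.3920; b·c/n = 213·31/704 = 9.3793
Stratum 2 (Rural): n = 244; a·d/n = 62·76/244 = 19.3115; b·c/n = 73·33/244 = 9.8730
OR_MH = (72.3920 + 19.3115) / (9.3793 + 9.8730) = 91.7035 / 19.2522 = 4.76327

4.763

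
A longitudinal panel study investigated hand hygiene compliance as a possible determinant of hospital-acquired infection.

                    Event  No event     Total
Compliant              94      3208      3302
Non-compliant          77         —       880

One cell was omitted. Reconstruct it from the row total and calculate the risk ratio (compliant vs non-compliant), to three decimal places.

0.325

The missing cell is in the unexposed row: 880 − 77 = 803.
So a = 94, b = 3208, c = 77, d = 803.
RR = [a/(a+b)] / [c/(c+d)] = (94/3302) / (77/880) = 0.02847/0.08750 = 0.32534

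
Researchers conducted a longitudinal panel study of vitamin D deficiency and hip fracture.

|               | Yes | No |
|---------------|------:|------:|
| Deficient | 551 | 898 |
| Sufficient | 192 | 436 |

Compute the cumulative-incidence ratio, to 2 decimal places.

1.24

Cells: a = 551, b = 898, c = 192, d = 436.
Risk in exposed = 551/1449 = 0.38026; risk in unexposed = 192/628 = 0.30573.
RR = 0.38026 / 0.30573 = 1.24377
The risk among the exposed is 1.24 times that among the unexposed.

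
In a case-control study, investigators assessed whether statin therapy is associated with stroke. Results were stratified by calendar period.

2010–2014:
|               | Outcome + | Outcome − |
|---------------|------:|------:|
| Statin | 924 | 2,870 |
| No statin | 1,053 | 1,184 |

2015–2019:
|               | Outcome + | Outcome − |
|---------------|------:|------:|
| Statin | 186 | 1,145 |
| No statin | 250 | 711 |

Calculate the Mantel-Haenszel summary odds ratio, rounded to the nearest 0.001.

0.382

OR_MH = Σ(aᵢdᵢ/nᵢ) / Σ(bᵢcᵢ/nᵢ), where nᵢ is the stratum total.
Stratum 1 (2010–2014): n = 6031; a·d/n = 924·1184/6031 = 181.3988; b·c/n = 2870·1053/6031 = 501.0960
Stratum 2 (2015–2019): n = 2292; a·d/n = 186·711/2292 = 57.6990; b·c/n = 1145·250/2292 = 124.8909
OR_MH = (181.3988 + 57.6990) / (501.0960 + 124.8909) = 239.0977 / 625.9869 = 0.38195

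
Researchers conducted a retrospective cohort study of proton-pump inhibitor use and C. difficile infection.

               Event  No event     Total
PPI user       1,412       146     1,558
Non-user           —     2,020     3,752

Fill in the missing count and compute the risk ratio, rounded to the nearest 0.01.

The missing cell is in the unexposed row: 3752 − 2020 = 1732.
So a = 1412, b = 146, c = 1732, d = 2020.
RR = [a/(a+b)] / [c/(c+d)] = (1412/1558) / (1732/3752) = 0.90629/0.46162 = 1.96328

1.96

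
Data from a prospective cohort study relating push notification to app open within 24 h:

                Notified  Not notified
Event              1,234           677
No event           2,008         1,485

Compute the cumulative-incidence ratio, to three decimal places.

Reading the table with exposure as columns: a = 1234 (Notified, case), b = 2008 (Notified, non-case), c = 677 (Not notified, case), d = 1485.
Risk in exposed = 1234/3242 = 0.38063; risk in unexposed = 677/2162 = 0.31314.
RR = 0.38063 / 0.31314 = 1.21554
The risk among the exposed is 1.22 times that among the unexposed.

1.216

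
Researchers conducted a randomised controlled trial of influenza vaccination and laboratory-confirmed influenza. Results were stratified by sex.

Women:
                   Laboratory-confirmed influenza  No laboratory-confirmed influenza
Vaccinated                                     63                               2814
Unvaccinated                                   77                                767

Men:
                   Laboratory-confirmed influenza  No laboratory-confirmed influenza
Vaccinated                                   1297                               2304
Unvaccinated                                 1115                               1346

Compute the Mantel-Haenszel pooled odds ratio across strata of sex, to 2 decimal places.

0.62

OR_MH = Σ(aᵢdᵢ/nᵢ) / Σ(bᵢcᵢ/nᵢ), where nᵢ is the stratum total.
Stratum 1 (Women): n = 3721; a·d/n = 63·767/3721 = 12.9860; b·c/n = 2814·77/3721 = 58.2311
Stratum 2 (Men): n = 6062; a·d/n = 1297·1346/6062 = 287.9845; b·c/n = 2304·1115/6062 = 423.7809
OR_MH = (12.9860 + 287.9845) / (58.2311 + 423.7809) = 300.9705 / 482.0121 = 0.62440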